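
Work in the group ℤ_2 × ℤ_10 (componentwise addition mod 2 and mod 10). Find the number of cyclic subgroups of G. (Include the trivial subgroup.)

A cyclic subgroup of order d is generated by each of its φ(d) elements of order d, so the cyclic subgroups of order d number (#elements of order d)/φ(d).
Cyclic subgroups by order — order 1: 1; order 2: 3; order 5: 1; order 10: 3.
Total: 8.

8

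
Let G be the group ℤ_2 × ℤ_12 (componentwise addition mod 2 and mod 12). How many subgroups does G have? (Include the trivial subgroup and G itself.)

|G| = 24, so by Lagrange every subgroup order divides 24. Divisors: 1, 2, 3, 4, 6, 8, 12, 24.
Subgroups by order — order 1: 1; order 2: 3; order 3: 1; order 4: 3; order 6: 3; order 8: 1; order 12: 3; order 24: 1.
Total: 1 + 3 + 1 + 3 + 3 + 1 + 3 + 1 = 16.

16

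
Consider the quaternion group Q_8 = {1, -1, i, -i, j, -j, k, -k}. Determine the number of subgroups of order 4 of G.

|G| = 8 and 4 | 8, so subgroups of order 4 are possible by Lagrange.
The subgroups of order 4 are: {1, -1, i, -i}; {1, -1, j, -j}; {1, -1, k, -k}.
So G has 3 subgroups of order 4.

3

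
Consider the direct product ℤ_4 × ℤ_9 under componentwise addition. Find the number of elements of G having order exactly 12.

An element (a,b) has order lcm(ord(a), ord(b)); count pairs with lcm equal to 12.
Enumerating gives 4 such elements.

4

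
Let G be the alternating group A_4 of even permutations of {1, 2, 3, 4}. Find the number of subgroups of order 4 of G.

1

|G| = 12 and 4 | 12, so subgroups of order 4 are possible by Lagrange.
The subgroups of order 4 are: {e, (1 2)(3 4), (1 3)(2 4), (1 4)(2 3)}.
So G has 1 subgroup of order 4.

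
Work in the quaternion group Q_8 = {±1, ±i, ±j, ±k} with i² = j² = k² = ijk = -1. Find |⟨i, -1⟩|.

|⟨i⟩| = 4 and |⟨-1⟩| = 2, so |H| is a multiple of lcm(4, 2) = 4 and divides |G| = 8.
Closing under the operation: H = {1, -1, i, -i}, so |H| = 4.

4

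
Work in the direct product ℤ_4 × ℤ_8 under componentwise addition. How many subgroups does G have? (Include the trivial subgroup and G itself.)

|G| = 32, so by Lagrange every subgroup order divides 32. Divisors: 1, 2, 4, 8, 16, 32.
Subgroups by order — order 1: 1; order 2: 3; order 4: 7; order 8: 7; order 16: 3; order 32: 1.
Total: 1 + 3 + 7 + 7 + 3 + 1 = 22.

22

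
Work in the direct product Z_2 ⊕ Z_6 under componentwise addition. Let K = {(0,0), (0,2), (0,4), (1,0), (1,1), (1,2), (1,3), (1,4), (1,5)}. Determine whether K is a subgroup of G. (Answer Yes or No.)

|K| = 9 does not divide |G| = 12, so by Lagrange K is not a subgroup.

No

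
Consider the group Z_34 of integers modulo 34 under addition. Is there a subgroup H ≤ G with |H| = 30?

No

30 does not divide |G| = 34, so by Lagrange no subgroup of order 30 exists.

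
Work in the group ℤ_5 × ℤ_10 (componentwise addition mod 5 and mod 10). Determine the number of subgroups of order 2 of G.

|G| = 50 and 2 | 50, so subgroups of order 2 are possible by Lagrange.
The subgroups of order 2 are: {(0,0), (0,5)}.
So G has 1 subgroup of order 2.

1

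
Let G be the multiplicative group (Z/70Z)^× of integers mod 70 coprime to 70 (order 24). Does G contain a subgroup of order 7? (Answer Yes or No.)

No

7 does not divide |G| = 24, so by Lagrange no subgroup of order 7 exists.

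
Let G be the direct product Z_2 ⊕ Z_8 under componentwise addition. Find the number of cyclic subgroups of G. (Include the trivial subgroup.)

8

Group the elements of G by the cyclic subgroup they generate; each cyclic subgroup of order d accounts for φ(d) elements.
Cyclic subgroups by order — order 1: 1; order 2: 3; order 4: 2; order 8: 2.
Total: 8.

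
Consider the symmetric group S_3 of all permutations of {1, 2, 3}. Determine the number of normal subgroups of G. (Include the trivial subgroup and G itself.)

G has 6 subgroups. Checking conjugation-invariance by order — order 1: 1/1 normal; order 2: 0/3 normal; order 3: 1/1 normal; order 6: 1/1 normal.
Total normal subgroups: 3.

3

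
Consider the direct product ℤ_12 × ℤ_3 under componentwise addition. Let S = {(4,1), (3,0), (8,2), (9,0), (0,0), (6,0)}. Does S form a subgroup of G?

Closure fails: (9,0) + (8,2) = (5,2) ∉ S. So S is not a subgroup.

No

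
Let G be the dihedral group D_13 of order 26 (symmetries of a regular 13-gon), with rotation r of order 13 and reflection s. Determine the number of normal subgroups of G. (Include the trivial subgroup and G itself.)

3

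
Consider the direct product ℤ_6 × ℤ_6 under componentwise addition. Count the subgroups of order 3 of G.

|G| = 36 and 3 | 36, so subgroups of order 3 are possible by Lagrange.
The subgroups of order 3 are: {(0,0), (0,2), (0,4)}; {(0,0), (2,0), (4,0)}; {(0,0), (2,2), (4,4)}; {(0,0), (2,4), (4,2)}.
So G has 4 subgroups of order 3.

4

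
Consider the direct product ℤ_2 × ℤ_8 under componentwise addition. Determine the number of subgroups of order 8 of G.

|G| = 16 and 8 | 16, so subgroups of order 8 are possible by Lagrange.
The subgroups of order 8 are: {(0,0), (0,1), (0,2), (0,3), (0,4), (0,5), (0,6), (0,7)}; {(0,0), (0,2), (0,4), (0,6), (1,0), (1,2), (1,4), (1,6)}; {(0,0), (0,2), (0,4), (0,6), (1,1), (1,3), (1,5), (1,7)}.
So G has 3 subgroups of order 8.

3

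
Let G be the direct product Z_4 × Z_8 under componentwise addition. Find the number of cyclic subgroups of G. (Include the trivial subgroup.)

A cyclic subgroup of order d is generated by each of its φ(d) elements of order d, so the cyclic subgroups of order d number (#elements of order d)/φ(d).
Cyclic subgroups by order — order 1: 1; order 2: 3; order 4: 6; order 8: 4.
Total: 14.

14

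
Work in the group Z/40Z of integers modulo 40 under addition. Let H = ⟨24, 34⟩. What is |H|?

|⟨24⟩| = 5 and |⟨34⟩| = 20, so |H| is a multiple of lcm(5, 20) = 20 and divides |G| = 40.
Closing under the operation: H = {0, 2, 4, 6, 8, 10, 12, 14, 16, 18, 20, 22, 24, 26, 28, 30, 32, 34, 36, 38}, so |H| = 20.

20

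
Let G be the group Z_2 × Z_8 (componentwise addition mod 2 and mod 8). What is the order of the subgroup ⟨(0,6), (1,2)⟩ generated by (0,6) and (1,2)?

|⟨(0,6)⟩| = 4 and |⟨(1,2)⟩| = 4, so |H| is a multiple of lcm(4, 4) = 4 and divides |G| = 16.
Closing under the operation: H = {(0,0), (0,2), (0,4), (0,6), (1,0), (1,2), (1,4), (1,6)}, so |H| = 8.

8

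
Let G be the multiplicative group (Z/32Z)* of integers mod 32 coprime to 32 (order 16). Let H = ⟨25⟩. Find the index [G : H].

4

|⟨25⟩| = 4 and |G| = 16.
By Lagrange, [G : H] = |G|/|H| = 16/4 = 4.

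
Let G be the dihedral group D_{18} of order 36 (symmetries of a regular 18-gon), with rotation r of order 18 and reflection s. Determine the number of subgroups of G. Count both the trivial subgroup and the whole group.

|G| = 36, so by Lagrange every subgroup order divides 36. Divisors: 1, 2, 3, 4, 6, 9, 12, 18, 36.
Subgroups by order — order 1: 1; order 2: 19; order 3: 1; order 4: 9; order 6: 7; order 9: 1; order 12: 3; order 18: 3; order 36: 1.
Total: 1 + 19 + 1 + 9 + 7 + 1 + 3 + 3 + 1 = 45.

45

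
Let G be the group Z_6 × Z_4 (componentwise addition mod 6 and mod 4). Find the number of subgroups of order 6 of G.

|G| = 24 and 6 | 24, so subgroups of order 6 are possible by Lagrange.
The subgroups of order 6 are: {(0,0), (0,2), (2,0), (2,2), (4,0), (4,2)}; {(0,0), (1,0), (2,0), (3,0), (4,0), (5,0)}; {(0,0), (1,2), (2,0), (3,2), (4,0), (5,2)}.
So G has 3 subgroups of order 6.

3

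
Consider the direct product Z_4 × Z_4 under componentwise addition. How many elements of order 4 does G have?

12

An element (a,b) has order lcm(ord(a), ord(b)); count pairs with lcm equal to 4.
Enumerating gives 12 such elements.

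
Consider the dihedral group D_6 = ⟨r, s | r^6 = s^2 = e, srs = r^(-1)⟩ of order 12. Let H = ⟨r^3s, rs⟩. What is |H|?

6

|⟨r^3s⟩| = 2 and |⟨rs⟩| = 2, so |H| is a multiple of lcm(2, 2) = 2 and divides |G| = 12.
Closing under the operation: H = {e, r^2, r^4, rs, r^3s, r^5s}, so |H| = 6.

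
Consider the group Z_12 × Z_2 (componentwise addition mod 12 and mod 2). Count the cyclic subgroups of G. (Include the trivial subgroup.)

12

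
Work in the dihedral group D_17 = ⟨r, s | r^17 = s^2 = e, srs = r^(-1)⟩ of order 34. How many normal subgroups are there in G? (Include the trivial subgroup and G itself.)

G has 20 subgroups. Checking conjugation-invariance by order — order 1: 1/1 normal; order 2: 0/17 normal; order 17: 1/1 normal; order 34: 1/1 normal.
Total normal subgroups: 3.

3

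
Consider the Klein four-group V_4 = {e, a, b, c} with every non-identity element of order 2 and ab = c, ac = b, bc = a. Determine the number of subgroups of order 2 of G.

3

|G| = 4 and 2 | 4, so subgroups of order 2 are possible by Lagrange.
The subgroups of order 2 are: {e, a}; {e, b}; {e, c}.
So G has 3 subgroups of order 2.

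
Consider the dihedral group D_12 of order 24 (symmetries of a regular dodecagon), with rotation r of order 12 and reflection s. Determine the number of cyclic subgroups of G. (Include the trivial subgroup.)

18

Group the elements of G by the cyclic subgroup they generate; each cyclic subgroup of order d accounts for φ(d) elements.
Cyclic subgroups by order — order 1: 1; order 2: 13; order 3: 1; order 4: 1; order 6: 1; order 12: 1.
Total: 18.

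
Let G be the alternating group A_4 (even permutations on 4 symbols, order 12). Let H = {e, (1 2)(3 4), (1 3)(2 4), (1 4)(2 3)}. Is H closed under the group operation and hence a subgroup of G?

Yes

|H| = 4 divides |G| = 12, consistent with Lagrange.
H contains the identity, every element's inverse is in H, and H is closed under ∘: it is a subgroup.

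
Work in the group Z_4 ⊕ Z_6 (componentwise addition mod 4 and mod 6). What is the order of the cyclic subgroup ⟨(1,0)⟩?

4

The order of (1,0) in Z_4 × Z_6 is lcm(ord(1) in Z_4, ord(0) in Z_6).
ord(1) = 4 and ord(0) = 1, so |⟨(1,0)⟩| = lcm(4, 1) = 4.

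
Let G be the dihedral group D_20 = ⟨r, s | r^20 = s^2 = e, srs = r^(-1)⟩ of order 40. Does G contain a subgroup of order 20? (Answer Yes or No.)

20 | 40. A subgroup of order 20 is {e, r, r^2, r^3, r^4, r^5, r^6, r^7, r^8, r^9, r^10, r^11, r^12, r^13, r^14, r^15, r^16, r^17, r^18, r^19}.

Yes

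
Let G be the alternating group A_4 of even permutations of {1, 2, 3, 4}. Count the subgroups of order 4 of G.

1

|G| = 12 and 4 | 12, so subgroups of order 4 are possible by Lagrange.
The subgroups of order 4 are: {e, (1 2)(3 4), (1 3)(2 4), (1 4)(2 3)}.
So G has 1 subgroup of order 4.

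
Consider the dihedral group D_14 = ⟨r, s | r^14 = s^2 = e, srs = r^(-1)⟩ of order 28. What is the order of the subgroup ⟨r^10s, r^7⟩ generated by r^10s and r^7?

|⟨r^10s⟩| = 2 and |⟨r^7⟩| = 2, so |H| is a multiple of lcm(2, 2) = 2 and divides |G| = 28.
Closing under the operation: H = {e, r^7, r^3s, r^10s}, so |H| = 4.

4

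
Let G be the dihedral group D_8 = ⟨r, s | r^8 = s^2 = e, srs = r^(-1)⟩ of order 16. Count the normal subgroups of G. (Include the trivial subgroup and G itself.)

7

G has 19 subgroups. Checking conjugation-invariance by order — order 1: 1/1 normal; order 2: 1/9 normal; order 4: 1/5 normal; order 8: 3/3 normal; order 16: 1/1 normal.
Total normal subgroups: 7.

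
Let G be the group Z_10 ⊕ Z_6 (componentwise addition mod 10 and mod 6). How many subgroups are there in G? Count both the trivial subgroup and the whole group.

20

|G| = 60, so by Lagrange every subgroup order divides 60. Divisors: 1, 2, 3, 4, 5, 6, 10, 12, 15, 20, 30, 60.
Subgroups by order — order 1: 1; order 2: 3; order 3: 1; order 4: 1; order 5: 1; order 6: 3; order 10: 3; order 12: 1; order 15: 1; order 20: 1; order 30: 3; order 60: 1.
Total: 1 + 3 + 1 + 1 + 1 + 3 + 3 + 1 + 1 + 1 + 3 + 1 = 20.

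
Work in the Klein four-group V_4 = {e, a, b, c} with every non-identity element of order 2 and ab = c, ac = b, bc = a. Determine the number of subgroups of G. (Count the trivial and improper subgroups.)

|G| = 4, so by Lagrange every subgroup order divides 4. Divisors: 1, 2, 4.
Subgroups by order — order 1: 1; order 2: 3; order 4: 1.
Total: 1 + 3 + 1 = 5.

5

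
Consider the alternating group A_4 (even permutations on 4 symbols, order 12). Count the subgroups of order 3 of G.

4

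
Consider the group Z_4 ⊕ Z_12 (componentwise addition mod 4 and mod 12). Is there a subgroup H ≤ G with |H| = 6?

Yes

6 | 48. A subgroup of order 6 is {(0,0), (0,2), (0,4), (0,6), (0,8), (0,10)}.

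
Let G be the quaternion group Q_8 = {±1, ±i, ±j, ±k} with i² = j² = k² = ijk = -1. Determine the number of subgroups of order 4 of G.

3

|G| = 8 and 4 | 8, so subgroups of order 4 are possible by Lagrange.
The subgroups of order 4 are: {1, -1, i, -i}; {1, -1, j, -j}; {1, -1, k, -k}.
So G has 3 subgroups of order 4.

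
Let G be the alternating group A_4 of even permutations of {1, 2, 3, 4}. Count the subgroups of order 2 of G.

3

|G| = 12 and 2 | 12, so subgroups of order 2 are possible by Lagrange.
The subgroups of order 2 are: {e, (1 2)(3 4)}; {e, (1 3)(2 4)}; {e, (1 4)(2 3)}.
So G has 3 subgroups of order 2.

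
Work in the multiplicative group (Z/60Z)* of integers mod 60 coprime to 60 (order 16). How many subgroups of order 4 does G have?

11

|G| = 16 and 4 | 16, so subgroups of order 4 are possible by Lagrange.
The subgroups of order 4 are: {1, 11, 19, 29}; {1, 11, 31, 41}; {1, 11, 49, 59}; {1, 13, 37, 49}; … (11 in all).
So G has 11 subgroups of order 4.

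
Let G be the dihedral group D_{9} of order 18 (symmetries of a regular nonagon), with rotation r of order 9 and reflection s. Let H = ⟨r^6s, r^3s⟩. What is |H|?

|⟨r^6s⟩| = 2 and |⟨r^3s⟩| = 2, so |H| is a multiple of lcm(2, 2) = 2 and divides |G| = 18.
Closing under the operation: H = {e, r^3, r^6, s, r^3s, r^6s}, so |H| = 6.

6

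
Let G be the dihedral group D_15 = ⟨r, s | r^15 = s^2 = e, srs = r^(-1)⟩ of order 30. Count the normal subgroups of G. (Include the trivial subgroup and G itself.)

G has 28 subgroups. Checking conjugation-invariance by order — order 1: 1/1 normal; order 2: 0/15 normal; order 3: 1/1 normal; order 5: 1/1 normal; order 6: 0/5 normal; order 10: 0/3 normal; order 15: 1/1 normal; order 30: 1/1 normal.
Total normal subgroups: 5.

5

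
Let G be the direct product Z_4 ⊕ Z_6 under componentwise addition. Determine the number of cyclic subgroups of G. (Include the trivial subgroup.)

Group the elements of G by the cyclic subgroup they generate; each cyclic subgroup of order d accounts for φ(d) elements.
Cyclic subgroups by order — order 1: 1; order 2: 3; order 3: 1; order 4: 2; order 6: 3; order 12: 2.
Total: 12.

12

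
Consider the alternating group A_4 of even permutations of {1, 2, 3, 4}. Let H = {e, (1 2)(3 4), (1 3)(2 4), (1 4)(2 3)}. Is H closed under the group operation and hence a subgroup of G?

Yes

|H| = 4 divides |G| = 12, consistent with Lagrange.
H contains the identity, every element's inverse is in H, and H is closed under ∘: it is a subgroup.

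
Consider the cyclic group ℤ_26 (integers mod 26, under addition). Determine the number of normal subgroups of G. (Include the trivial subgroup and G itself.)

G is abelian, so every subgroup is normal.
G has 4 subgroups in total, hence 4 normal subgroups.

4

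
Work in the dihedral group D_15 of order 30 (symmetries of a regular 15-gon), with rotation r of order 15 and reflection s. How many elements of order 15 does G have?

8

The elements of order 15 are: r, r^2, r^4, r^7, r^8, r^11, r^13, r^14.
That's 8.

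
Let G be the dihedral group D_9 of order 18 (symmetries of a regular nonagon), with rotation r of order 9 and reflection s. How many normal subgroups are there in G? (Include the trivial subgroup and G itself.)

G has 16 subgroups. Checking conjugation-invariance by order — order 1: 1/1 normal; order 2: 0/9 normal; order 3: 1/1 normal; order 6: 0/3 normal; order 9: 1/1 normal; order 18: 1/1 normal.
Total normal subgroups: 4.

4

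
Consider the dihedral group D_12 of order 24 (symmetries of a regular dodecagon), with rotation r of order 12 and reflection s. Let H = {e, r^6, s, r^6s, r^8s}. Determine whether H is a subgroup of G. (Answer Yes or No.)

|H| = 5 does not divide |G| = 24, so by Lagrange H is not a subgroup.

No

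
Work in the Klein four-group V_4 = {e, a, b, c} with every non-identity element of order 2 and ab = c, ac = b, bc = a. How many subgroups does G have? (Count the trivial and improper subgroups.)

5

|G| = 4, so by Lagrange every subgroup order divides 4. Divisors: 1, 2, 4.
Subgroups by order — order 1: 1; order 2: 3; order 4: 1.
Total: 1 + 3 + 1 = 5.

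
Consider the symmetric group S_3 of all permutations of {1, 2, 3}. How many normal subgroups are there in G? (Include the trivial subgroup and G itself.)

3

G has 6 subgroups. Checking conjugation-invariance by order — order 1: 1/1 normal; order 2: 0/3 normal; order 3: 1/1 normal; order 6: 1/1 normal.
Total normal subgroups: 3.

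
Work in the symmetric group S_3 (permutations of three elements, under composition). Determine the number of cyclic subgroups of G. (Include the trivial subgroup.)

Group the elements of G by the cyclic subgroup they generate; each cyclic subgroup of order d accounts for φ(d) elements.
Cyclic subgroups by order — order 1: 1; order 2: 3; order 3: 1.
Total: 5.

5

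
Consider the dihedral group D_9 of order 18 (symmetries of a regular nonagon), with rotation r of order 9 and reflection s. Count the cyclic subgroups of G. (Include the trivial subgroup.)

12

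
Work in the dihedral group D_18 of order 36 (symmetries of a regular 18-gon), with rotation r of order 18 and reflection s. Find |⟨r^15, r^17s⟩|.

|⟨r^15⟩| = 6 and |⟨r^17s⟩| = 2, so |H| is a multiple of lcm(6, 2) = 6 and divides |G| = 36.
Closing under the operation: H = {e, r^3, r^6, r^9, r^12, r^15, r^2s, r^5s, r^8s, r^11s, r^14s, r^17s}, so |H| = 12.

12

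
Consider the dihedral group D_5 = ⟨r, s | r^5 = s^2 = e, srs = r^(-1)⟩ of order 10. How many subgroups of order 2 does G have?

5

|G| = 10 and 2 | 10, so subgroups of order 2 are possible by Lagrange.
The subgroups of order 2 are: {e, r^2s}; {e, r^3s}; {e, r^4s}; {e, rs}; … (5 in all).
So G has 5 subgroups of order 2.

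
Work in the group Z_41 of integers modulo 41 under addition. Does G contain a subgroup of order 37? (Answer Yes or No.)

37 does not divide |G| = 41, so by Lagrange no subgroup of order 37 exists.

No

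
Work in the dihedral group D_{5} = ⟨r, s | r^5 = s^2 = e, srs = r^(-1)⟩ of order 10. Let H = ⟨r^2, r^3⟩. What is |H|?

|⟨r^2⟩| = 5 and |⟨r^3⟩| = 5, so |H| is a multiple of lcm(5, 5) = 5 and divides |G| = 10.
Closing under the operation: H = {e, r, r^2, r^3, r^4}, so |H| = 5.

5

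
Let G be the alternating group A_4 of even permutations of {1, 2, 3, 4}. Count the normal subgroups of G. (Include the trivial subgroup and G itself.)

G has 10 subgroups. Checking conjugation-invariance by order — order 1: 1/1 normal; order 2: 0/3 normal; order 3: 0/4 normal; order 4: 1/1 normal; order 12: 1/1 normal.
Total normal subgroups: 3.

3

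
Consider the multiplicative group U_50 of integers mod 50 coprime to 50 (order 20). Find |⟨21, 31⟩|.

|⟨21⟩| = 5 and |⟨31⟩| = 5, so |H| is a multiple of lcm(5, 5) = 5 and divides |G| = 20.
Closing under the operation: H = {1, 11, 21, 31, 41}, so |H| = 5.

5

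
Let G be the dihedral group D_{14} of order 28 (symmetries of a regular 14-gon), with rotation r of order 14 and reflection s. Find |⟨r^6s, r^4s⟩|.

|⟨r^6s⟩| = 2 and |⟨r^4s⟩| = 2, so |H| is a multiple of lcm(2, 2) = 2 and divides |G| = 28.
Closing under the operation: H = {e, r^2, r^4, r^6, r^8, r^10, r^12, s, r^2s, r^4s, r^6s, r^8s, r^10s, r^12s}, so |H| = 14.

14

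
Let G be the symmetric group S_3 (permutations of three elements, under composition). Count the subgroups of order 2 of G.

3

|G| = 6 and 2 | 6, so subgroups of order 2 are possible by Lagrange.
The subgroups of order 2 are: {e, (1 2)}; {e, (1 3)}; {e, (2 3)}.
So G has 3 subgroups of order 2.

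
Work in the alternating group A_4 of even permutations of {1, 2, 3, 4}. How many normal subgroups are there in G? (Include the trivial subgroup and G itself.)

3

G has 10 subgroups. Checking conjugation-invariance by order — order 1: 1/1 normal; order 2: 0/3 normal; order 3: 0/4 normal; order 4: 1/1 normal; order 12: 1/1 normal.
Total normal subgroups: 3.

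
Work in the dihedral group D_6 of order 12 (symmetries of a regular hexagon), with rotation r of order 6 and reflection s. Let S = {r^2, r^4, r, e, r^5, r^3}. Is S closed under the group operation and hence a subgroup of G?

|S| = 6 divides |G| = 12, consistent with Lagrange.
S contains the identity, every element's inverse is in S, and S is closed under ·: it is a subgroup.
In fact S = ⟨r^5⟩.

Yes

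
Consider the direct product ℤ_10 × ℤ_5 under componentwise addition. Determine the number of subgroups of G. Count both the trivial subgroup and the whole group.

|G| = 50, so by Lagrange every subgroup order divides 50. Divisors: 1, 2, 5, 10, 25, 50.
Subgroups by order — order 1: 1; order 2: 1; order 5: 6; order 10: 6; order 25: 1; order 50: 1.
Total: 1 + 1 + 6 + 6 + 1 + 1 = 16.

16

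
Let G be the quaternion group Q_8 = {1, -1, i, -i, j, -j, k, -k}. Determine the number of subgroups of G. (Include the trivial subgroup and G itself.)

6

|G| = 8, so by Lagrange every subgroup order divides 8. Divisors: 1, 2, 4, 8.
Subgroups by order — order 1: 1; order 2: 1; order 4: 3; order 8: 1.
Total: 1 + 1 + 3 + 1 = 6.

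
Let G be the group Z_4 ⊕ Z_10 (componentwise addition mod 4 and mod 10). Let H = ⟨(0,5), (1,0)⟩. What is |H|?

8

|⟨(0,5)⟩| = 2 and |⟨(1,0)⟩| = 4, so |H| is a multiple of lcm(2, 4) = 4 and divides |G| = 40.
Closing under the operation: H = {(0,0), (0,5), (1,0), (1,5), (2,0), (2,5), (3,0), (3,5)}, so |H| = 8.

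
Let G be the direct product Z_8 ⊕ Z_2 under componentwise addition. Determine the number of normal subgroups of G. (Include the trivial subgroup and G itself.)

11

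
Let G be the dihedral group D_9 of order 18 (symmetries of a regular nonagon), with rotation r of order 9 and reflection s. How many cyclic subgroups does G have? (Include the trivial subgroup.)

A cyclic subgroup of order d is generated by each of its φ(d) elements of order d, so the cyclic subgroups of order d number (#elements of order d)/φ(d).
Cyclic subgroups by order — order 1: 1; order 2: 9; order 3: 1; order 9: 1.
Total: 12.

12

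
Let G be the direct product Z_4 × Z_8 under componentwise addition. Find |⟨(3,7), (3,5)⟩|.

|⟨(3,7)⟩| = 8 and |⟨(3,5)⟩| = 8, so |H| is a multiple of lcm(8, 8) = 8 and divides |G| = 32.
Closing under the operation: H = {(0,0), (0,2), (0,4), (0,6), (1,1), (1,3), (1,5), (1,7), (2,0), (2,2), (2,4), (2,6), (3,1), (3,3), (3,5), (3,7)}, so |H| = 16.

16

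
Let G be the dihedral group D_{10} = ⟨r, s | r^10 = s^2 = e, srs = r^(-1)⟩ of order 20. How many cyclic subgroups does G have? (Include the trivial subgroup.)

Group the elements of G by the cyclic subgroup they generate; each cyclic subgroup of order d accounts for φ(d) elements.
Cyclic subgroups by order — order 1: 1; order 2: 11; order 5: 1; order 10: 1.
Total: 14.

14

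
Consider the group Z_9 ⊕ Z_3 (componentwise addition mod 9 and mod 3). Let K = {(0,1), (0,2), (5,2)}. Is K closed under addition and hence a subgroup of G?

No

The identity (0,0) ∉ K, so K is not a subgroup.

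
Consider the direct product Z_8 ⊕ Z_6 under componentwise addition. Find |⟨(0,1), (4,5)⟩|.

|⟨(0,1)⟩| = 6 and |⟨(4,5)⟩| = 6, so |H| is a multiple of lcm(6, 6) = 6 and divides |G| = 48.
Closing under the operation: H = {(0,0), (0,1), (0,2), (0,3), (0,4), (0,5), (4,0), (4,1), (4,2), (4,3), (4,4), (4,5)}, so |H| = 12.

12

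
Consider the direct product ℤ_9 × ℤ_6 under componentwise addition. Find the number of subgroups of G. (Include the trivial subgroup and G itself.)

20

|G| = 54, so by Lagrange every subgroup order divides 54. Divisors: 1, 2, 3, 6, 9, 18, 27, 54.
Subgroups by order — order 1: 1; order 2: 1; order 3: 4; order 6: 4; order 9: 4; order 18: 4; order 27: 1; order 54: 1.
Total: 1 + 1 + 4 + 4 + 4 + 4 + 1 + 1 = 20.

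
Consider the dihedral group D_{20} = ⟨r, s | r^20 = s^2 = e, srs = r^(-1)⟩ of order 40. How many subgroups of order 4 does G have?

|G| = 40 and 4 | 40, so subgroups of order 4 are possible by Lagrange.
The subgroups of order 4 are: {e, r^10, s, r^10s}; {e, r^10, rs, r^11s}; {e, r^10, r^2s, r^12s}; {e, r^10, r^3s, r^13s}; … (11 in all).
So G has 11 subgroups of order 4.

11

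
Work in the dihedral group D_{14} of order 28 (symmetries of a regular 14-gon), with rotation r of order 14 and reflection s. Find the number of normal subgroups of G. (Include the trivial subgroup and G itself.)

7

G has 28 subgroups. Checking conjugation-invariance by order — order 1: 1/1 normal; order 2: 1/15 normal; order 4: 0/7 normal; order 7: 1/1 normal; order 14: 3/3 normal; order 28: 1/1 normal.
Total normal subgroups: 7.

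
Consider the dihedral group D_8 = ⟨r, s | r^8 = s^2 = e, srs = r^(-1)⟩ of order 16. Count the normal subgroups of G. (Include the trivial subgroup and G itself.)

7

G has 19 subgroups. Checking conjugation-invariance by order — order 1: 1/1 normal; order 2: 1/9 normal; order 4: 1/5 normal; order 8: 3/3 normal; order 16: 1/1 normal.
Total normal subgroups: 7.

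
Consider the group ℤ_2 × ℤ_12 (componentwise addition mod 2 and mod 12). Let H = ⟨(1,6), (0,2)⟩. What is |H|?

12

|⟨(1,6)⟩| = 2 and |⟨(0,2)⟩| = 6, so |H| is a multiple of lcm(2, 6) = 6 and divides |G| = 24.
Closing under the operation: H = {(0,0), (0,2), (0,4), (0,6), (0,8), (0,10), (1,0), (1,2), (1,4), (1,6), (1,8), (1,10)}, so |H| = 12.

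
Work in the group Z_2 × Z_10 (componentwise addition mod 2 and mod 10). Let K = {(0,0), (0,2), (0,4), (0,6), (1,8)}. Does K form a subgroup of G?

No

(0,2) ∈ K but its inverse (0,8) ∉ K, so K is not a subgroup.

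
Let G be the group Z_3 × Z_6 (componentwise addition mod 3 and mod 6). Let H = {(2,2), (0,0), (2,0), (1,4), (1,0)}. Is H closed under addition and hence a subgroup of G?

|H| = 5 does not divide |G| = 18, so by Lagrange H is not a subgroup.

No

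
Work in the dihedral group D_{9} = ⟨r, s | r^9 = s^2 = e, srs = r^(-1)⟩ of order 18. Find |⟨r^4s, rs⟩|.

6

|⟨r^4s⟩| = 2 and |⟨rs⟩| = 2, so |H| is a multiple of lcm(2, 2) = 2 and divides |G| = 18.
Closing under the operation: H = {e, r^3, r^6, rs, r^4s, r^7s}, so |H| = 6.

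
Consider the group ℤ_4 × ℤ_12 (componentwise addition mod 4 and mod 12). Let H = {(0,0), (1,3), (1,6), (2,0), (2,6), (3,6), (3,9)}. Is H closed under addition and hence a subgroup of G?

No

|H| = 7 does not divide |G| = 48, so by Lagrange H is not a subgroup.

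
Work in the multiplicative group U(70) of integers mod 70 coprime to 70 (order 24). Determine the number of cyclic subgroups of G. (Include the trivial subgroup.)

12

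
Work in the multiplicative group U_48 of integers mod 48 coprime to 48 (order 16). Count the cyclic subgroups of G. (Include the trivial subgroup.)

Group the elements of G by the cyclic subgroup they generate; each cyclic subgroup of order d accounts for φ(d) elements.
Cyclic subgroups by order — order 1: 1; order 2: 7; order 4: 4.
Total: 12.

12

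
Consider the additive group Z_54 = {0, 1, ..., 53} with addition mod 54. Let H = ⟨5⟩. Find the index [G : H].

|⟨5⟩| = 54 and |G| = 54.
By Lagrange, [G : H] = |G|/|H| = 54/54 = 1.

1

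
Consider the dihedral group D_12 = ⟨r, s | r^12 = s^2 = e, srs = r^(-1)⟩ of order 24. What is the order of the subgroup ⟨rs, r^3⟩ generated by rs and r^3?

|⟨rs⟩| = 2 and |⟨r^3⟩| = 4, so |H| is a multiple of lcm(2, 4) = 4 and divides |G| = 24.
Closing under the operation: H = {e, r^3, r^6, r^9, rs, r^4s, r^7s, r^10s}, so |H| = 8.

8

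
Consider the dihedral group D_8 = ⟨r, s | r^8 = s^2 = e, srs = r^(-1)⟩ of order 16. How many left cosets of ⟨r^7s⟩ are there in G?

8

|⟨r^7s⟩| = 2 and |G| = 16.
By Lagrange, [G : H] = |G|/|H| = 16/2 = 8.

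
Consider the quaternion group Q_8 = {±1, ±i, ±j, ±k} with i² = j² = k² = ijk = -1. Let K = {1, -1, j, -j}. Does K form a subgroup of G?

Yes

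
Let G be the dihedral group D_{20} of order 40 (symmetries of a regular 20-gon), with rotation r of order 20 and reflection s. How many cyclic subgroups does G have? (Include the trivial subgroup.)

Group the elements of G by the cyclic subgroup they generate; each cyclic subgroup of order d accounts for φ(d) elements.
Cyclic subgroups by order — order 1: 1; order 2: 21; order 4: 1; order 5: 1; order 10: 1; order 20: 1.
Total: 26.

26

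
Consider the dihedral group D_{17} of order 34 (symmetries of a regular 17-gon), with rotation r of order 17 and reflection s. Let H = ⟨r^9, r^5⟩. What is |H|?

17

|⟨r^9⟩| = 17 and |⟨r^5⟩| = 17, so |H| is a multiple of lcm(17, 17) = 17 and divides |G| = 34.
Closing under the operation: H = {e, r, r^2, r^3, r^4, r^5, r^6, r^7, r^8, r^9, r^10, r^11, r^12, r^13, r^14, r^15, r^16}, so |H| = 17.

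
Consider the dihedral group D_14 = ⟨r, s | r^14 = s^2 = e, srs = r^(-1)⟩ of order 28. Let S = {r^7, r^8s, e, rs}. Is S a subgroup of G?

Yes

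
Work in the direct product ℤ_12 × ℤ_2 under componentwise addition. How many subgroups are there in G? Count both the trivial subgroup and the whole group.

|G| = 24, so by Lagrange every subgroup order divides 24. Divisors: 1, 2, 3, 4, 6, 8, 12, 24.
Subgroups by order — order 1: 1; order 2: 3; order 3: 1; order 4: 3; order 6: 3; order 8: 1; order 12: 3; order 24: 1.
Total: 1 + 3 + 1 + 3 + 3 + 1 + 3 + 1 = 16.

16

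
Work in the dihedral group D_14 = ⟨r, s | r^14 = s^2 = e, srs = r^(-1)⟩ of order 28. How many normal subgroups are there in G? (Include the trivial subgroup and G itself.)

G has 28 subgroups. Checking conjugation-invariance by order — order 1: 1/1 normal; order 2: 1/15 normal; order 4: 0/7 normal; order 7: 1/1 normal; order 14: 3/3 normal; order 28: 1/1 normal.
Total normal subgroups: 7.

7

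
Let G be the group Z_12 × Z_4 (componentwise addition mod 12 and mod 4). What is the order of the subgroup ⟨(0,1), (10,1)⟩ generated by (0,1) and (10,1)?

|⟨(0,1)⟩| = 4 and |⟨(10,1)⟩| = 12, so |H| is a multiple of lcm(4, 12) = 12 and divides |G| = 48.
Closing under the operation: H = {(0,0), (0,1), (0,2), (0,3), (2,0), (2,1), (2,2), (2,3), (4,0), (4,1), (4,2), (4,3), (6,0), (6,1), (6,2), (6,3), (8,0), (8,1), (8,2), (8,3), (10,0), (10,1), (10,2), (10,3)}, so |H| = 24.

24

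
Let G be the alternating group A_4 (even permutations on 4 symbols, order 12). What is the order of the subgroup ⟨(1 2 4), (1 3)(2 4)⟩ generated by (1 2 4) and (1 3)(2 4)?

12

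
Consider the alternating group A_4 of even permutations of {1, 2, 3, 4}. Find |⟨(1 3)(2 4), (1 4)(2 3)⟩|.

4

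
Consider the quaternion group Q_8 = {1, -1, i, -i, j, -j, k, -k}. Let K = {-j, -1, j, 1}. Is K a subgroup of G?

|K| = 4 divides |G| = 8, consistent with Lagrange.
K contains the identity, every element's inverse is in K, and K is closed under ·: it is a subgroup.
In fact K = ⟨j⟩.

Yes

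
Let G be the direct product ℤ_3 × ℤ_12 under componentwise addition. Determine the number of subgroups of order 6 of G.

|G| = 36 and 6 | 36, so subgroups of order 6 are possible by Lagrange.
The subgroups of order 6 are: {(0,0), (0,2), (0,4), (0,6), (0,8), (0,10)}; {(0,0), (0,6), (1,0), (1,6), (2,0), (2,6)}; {(0,0), (0,6), (1,4), (1,10), (2,2), (2,8)}; {(0,0), (0,6), (1,2), (1,8), (2,4), (2,10)}.
So G has 4 subgroups of order 6.

4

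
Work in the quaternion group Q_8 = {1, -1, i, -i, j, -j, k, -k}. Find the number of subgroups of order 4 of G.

3

|G| = 8 and 4 | 8, so subgroups of order 4 are possible by Lagrange.
The subgroups of order 4 are: {1, -1, i, -i}; {1, -1, j, -j}; {1, -1, k, -k}.
So G has 3 subgroups of order 4.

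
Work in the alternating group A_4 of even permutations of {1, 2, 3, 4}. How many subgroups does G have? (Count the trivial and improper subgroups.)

|G| = 12, so by Lagrange every subgroup order divides 12. Divisors: 1, 2, 3, 4, 6, 12.
Subgroups by order — order 1: 1; order 2: 3; order 3: 4; order 4: 1; order 6: 0; order 12: 1.
Total: 1 + 3 + 4 + 1 + 0 + 1 = 10.

10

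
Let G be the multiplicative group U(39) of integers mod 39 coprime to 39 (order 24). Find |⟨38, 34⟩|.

8

|⟨38⟩| = 2 and |⟨34⟩| = 4, so |H| is a multiple of lcm(2, 4) = 4 and divides |G| = 24.
Closing under the operation: H = {1, 5, 8, 14, 25, 31, 34, 38}, so |H| = 8.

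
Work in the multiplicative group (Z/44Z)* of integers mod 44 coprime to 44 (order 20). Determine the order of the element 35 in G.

10

Compute successive powers of 35 mod 44: 35, 37, 19, 5, 43, 9, 7, 25, …; 35^10 ≡ 1 (mod 44).
So |⟨35⟩| = 10.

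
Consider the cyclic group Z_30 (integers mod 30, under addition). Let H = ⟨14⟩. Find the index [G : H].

|⟨14⟩| = 15 and |G| = 30.
By Lagrange, [G : H] = |G|/|H| = 30/15 = 2.

2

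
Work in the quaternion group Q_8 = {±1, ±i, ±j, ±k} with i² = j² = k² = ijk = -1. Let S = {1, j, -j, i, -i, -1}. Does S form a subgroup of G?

No

|S| = 6 does not divide |G| = 8, so by Lagrange S is not a subgroup.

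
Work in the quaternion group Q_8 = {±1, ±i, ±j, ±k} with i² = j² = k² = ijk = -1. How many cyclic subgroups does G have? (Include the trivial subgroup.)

5

Each element a generates a cyclic subgroup ⟨a⟩; distinct elements may generate the same one (a cyclic group of order d has φ(d) generators).
Cyclic subgroups by order — order 1: 1; order 2: 1; order 4: 3.
Total: 5.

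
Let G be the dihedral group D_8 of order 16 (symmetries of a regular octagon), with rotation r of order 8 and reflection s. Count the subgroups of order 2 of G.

|G| = 16 and 2 | 16, so subgroups of order 2 are possible by Lagrange.
The subgroups of order 2 are: {e, r^2s}; {e, r^3s}; {e, r^4}; {e, r^4s}; … (9 in all).
So G has 9 subgroups of order 2.

9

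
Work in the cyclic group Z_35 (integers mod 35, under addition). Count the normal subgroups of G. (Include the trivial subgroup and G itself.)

G is abelian, so every subgroup is normal.
G has 4 subgroups in total, hence 4 normal subgroups.

4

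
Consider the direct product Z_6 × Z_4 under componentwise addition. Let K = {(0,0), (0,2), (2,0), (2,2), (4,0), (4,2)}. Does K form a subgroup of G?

Yes

|K| = 6 divides |G| = 24, consistent with Lagrange.
K contains the identity, every element's inverse is in K, and K is closed under +: it is a subgroup.
In fact K = ⟨(2,2)⟩.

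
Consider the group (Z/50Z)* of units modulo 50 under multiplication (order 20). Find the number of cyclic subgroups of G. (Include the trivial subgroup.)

Group the elements of G by the cyclic subgroup they generate; each cyclic subgroup of order d accounts for φ(d) elements.
Cyclic subgroups by order — order 1: 1; order 2: 1; order 4: 1; order 5: 1; order 10: 1; order 20: 1.
Total: 6.

6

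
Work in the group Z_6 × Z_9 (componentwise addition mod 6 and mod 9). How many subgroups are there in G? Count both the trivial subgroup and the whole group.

20

|G| = 54, so by Lagrange every subgroup order divides 54. Divisors: 1, 2, 3, 6, 9, 18, 27, 54.
Subgroups by order — order 1: 1; order 2: 1; order 3: 4; order 6: 4; order 9: 4; order 18: 4; order 27: 1; order 54: 1.
Total: 1 + 1 + 4 + 4 + 4 + 4 + 1 + 1 = 20.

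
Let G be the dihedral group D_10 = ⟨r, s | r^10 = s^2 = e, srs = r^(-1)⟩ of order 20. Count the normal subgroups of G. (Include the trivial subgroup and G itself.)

7

G has 22 subgroups. Checking conjugation-invariance by order — order 1: 1/1 normal; order 2: 1/11 normal; order 4: 0/5 normal; order 5: 1/1 normal; order 10: 3/3 normal; order 20: 1/1 normal.
Total normal subgroups: 7.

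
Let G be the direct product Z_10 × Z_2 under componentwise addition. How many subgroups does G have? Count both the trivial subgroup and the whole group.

|G| = 20, so by Lagrange every subgroup order divides 20. Divisors: 1, 2, 4, 5, 10, 20.
Subgroups by order — order 1: 1; order 2: 3; order 4: 1; order 5: 1; order 10: 3; order 20: 1.
Total: 1 + 3 + 1 + 1 + 3 + 1 = 10.

10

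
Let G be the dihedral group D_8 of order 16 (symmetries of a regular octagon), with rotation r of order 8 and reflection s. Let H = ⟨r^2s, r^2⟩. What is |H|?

8

|⟨r^2s⟩| = 2 and |⟨r^2⟩| = 4, so |H| is a multiple of lcm(2, 4) = 4 and divides |G| = 16.
Closing under the operation: H = {e, r^2, r^4, r^6, s, r^2s, r^4s, r^6s}, so |H| = 8.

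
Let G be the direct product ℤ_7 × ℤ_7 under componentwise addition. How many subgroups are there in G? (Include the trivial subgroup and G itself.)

10

|G| = 49, so by Lagrange every subgroup order divides 49. Divisors: 1, 7, 49.
Subgroups by order — order 1: 1; order 7: 8; order 49: 1.
Total: 1 + 8 + 1 = 10.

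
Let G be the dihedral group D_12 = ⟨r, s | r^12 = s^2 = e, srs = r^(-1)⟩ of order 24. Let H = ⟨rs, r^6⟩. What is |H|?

|⟨rs⟩| = 2 and |⟨r^6⟩| = 2, so |H| is a multiple of lcm(2, 2) = 2 and divides |G| = 24.
Closing under the operation: H = {e, r^6, rs, r^7s}, so |H| = 4.

4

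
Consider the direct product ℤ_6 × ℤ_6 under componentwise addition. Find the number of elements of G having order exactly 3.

8

An element (a,b) has order lcm(ord(a), ord(b)); count pairs with lcm equal to 3.
Enumerating gives 8 such elements.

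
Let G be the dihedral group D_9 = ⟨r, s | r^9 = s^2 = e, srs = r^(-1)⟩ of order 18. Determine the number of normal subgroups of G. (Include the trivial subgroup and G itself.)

G has 16 subgroups. Checking conjugation-invariance by order — order 1: 1/1 normal; order 2: 0/9 normal; order 3: 1/1 normal; order 6: 0/3 normal; order 9: 1/1 normal; order 18: 1/1 normal.
Total normal subgroups: 4.

4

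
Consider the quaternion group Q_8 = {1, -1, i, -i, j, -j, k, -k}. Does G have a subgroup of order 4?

4 | 8. A subgroup of order 4 is {1, -1, i, -i}.

Yes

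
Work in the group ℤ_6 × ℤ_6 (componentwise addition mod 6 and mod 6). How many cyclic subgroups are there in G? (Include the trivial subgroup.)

A cyclic subgroup of order d is generated by each of its φ(d) elements of order d, so the cyclic subgroups of order d number (#elements of order d)/φ(d).
Cyclic subgroups by order — order 1: 1; order 2: 3; order 3: 4; order 6: 12.
Total: 20.

20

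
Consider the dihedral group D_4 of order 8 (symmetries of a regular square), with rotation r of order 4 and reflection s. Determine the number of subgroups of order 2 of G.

5

|G| = 8 and 2 | 8, so subgroups of order 2 are possible by Lagrange.
The subgroups of order 2 are: {e, r^2}; {e, r^2s}; {e, r^3s}; {e, rs}; … (5 in all).
So G has 5 subgroups of order 2.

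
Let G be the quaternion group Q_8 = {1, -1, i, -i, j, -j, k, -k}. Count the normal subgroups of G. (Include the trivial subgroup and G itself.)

6

G has 6 subgroups. Checking conjugation-invariance by order — order 1: 1/1 normal; order 2: 1/1 normal; order 4: 3/3 normal; order 8: 1/1 normal.
Total normal subgroups: 6.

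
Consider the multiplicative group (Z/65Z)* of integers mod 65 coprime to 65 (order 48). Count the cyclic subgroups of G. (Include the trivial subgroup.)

20

Each element a generates a cyclic subgroup ⟨a⟩; distinct elements may generate the same one (a cyclic group of order d has φ(d) generators).
Cyclic subgroups by order — order 1: 1; order 2: 3; order 3: 1; order 4: 6; order 6: 3; order 12: 6.
Total: 20.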